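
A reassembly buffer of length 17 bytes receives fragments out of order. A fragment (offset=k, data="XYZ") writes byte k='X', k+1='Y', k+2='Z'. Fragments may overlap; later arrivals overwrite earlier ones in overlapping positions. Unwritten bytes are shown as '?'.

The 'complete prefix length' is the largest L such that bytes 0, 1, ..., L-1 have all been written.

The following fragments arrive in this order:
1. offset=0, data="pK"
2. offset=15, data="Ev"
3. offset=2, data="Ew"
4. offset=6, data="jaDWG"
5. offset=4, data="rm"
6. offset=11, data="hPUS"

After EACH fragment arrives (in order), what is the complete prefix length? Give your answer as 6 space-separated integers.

Fragment 1: offset=0 data="pK" -> buffer=pK??????????????? -> prefix_len=2
Fragment 2: offset=15 data="Ev" -> buffer=pK?????????????Ev -> prefix_len=2
Fragment 3: offset=2 data="Ew" -> buffer=pKEw???????????Ev -> prefix_len=4
Fragment 4: offset=6 data="jaDWG" -> buffer=pKEw??jaDWG????Ev -> prefix_len=4
Fragment 5: offset=4 data="rm" -> buffer=pKEwrmjaDWG????Ev -> prefix_len=11
Fragment 6: offset=11 data="hPUS" -> buffer=pKEwrmjaDWGhPUSEv -> prefix_len=17

Answer: 2 2 4 4 11 17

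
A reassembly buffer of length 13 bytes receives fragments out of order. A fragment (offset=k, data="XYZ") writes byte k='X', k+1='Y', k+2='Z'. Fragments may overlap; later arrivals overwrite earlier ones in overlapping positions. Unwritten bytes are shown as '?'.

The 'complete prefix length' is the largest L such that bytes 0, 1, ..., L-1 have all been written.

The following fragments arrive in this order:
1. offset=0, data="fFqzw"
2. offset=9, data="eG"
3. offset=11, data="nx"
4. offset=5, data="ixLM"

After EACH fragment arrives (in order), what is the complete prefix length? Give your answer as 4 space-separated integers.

Fragment 1: offset=0 data="fFqzw" -> buffer=fFqzw???????? -> prefix_len=5
Fragment 2: offset=9 data="eG" -> buffer=fFqzw????eG?? -> prefix_len=5
Fragment 3: offset=11 data="nx" -> buffer=fFqzw????eGnx -> prefix_len=5
Fragment 4: offset=5 data="ixLM" -> buffer=fFqzwixLMeGnx -> prefix_len=13

Answer: 5 5 5 13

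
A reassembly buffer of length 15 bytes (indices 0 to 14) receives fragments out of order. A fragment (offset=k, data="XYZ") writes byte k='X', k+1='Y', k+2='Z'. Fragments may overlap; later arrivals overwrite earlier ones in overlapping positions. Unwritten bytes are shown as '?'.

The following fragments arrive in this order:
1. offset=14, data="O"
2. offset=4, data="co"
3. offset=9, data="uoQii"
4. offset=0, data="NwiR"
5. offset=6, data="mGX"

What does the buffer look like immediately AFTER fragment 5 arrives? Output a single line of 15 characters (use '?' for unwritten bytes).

Fragment 1: offset=14 data="O" -> buffer=??????????????O
Fragment 2: offset=4 data="co" -> buffer=????co????????O
Fragment 3: offset=9 data="uoQii" -> buffer=????co???uoQiiO
Fragment 4: offset=0 data="NwiR" -> buffer=NwiRco???uoQiiO
Fragment 5: offset=6 data="mGX" -> buffer=NwiRcomGXuoQiiO

Answer: NwiRcomGXuoQiiO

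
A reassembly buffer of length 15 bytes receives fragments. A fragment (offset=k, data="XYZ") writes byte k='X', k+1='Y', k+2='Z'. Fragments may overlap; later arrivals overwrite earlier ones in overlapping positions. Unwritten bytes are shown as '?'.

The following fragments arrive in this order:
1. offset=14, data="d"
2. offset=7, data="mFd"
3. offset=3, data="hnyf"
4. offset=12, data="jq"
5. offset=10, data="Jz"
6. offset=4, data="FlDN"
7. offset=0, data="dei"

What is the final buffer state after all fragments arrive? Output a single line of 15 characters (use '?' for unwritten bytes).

Answer: deihFlDNFdJzjqd

Derivation:
Fragment 1: offset=14 data="d" -> buffer=??????????????d
Fragment 2: offset=7 data="mFd" -> buffer=???????mFd????d
Fragment 3: offset=3 data="hnyf" -> buffer=???hnyfmFd????d
Fragment 4: offset=12 data="jq" -> buffer=???hnyfmFd??jqd
Fragment 5: offset=10 data="Jz" -> buffer=???hnyfmFdJzjqd
Fragment 6: offset=4 data="FlDN" -> buffer=???hFlDNFdJzjqd
Fragment 7: offset=0 data="dei" -> buffer=deihFlDNFdJzjqd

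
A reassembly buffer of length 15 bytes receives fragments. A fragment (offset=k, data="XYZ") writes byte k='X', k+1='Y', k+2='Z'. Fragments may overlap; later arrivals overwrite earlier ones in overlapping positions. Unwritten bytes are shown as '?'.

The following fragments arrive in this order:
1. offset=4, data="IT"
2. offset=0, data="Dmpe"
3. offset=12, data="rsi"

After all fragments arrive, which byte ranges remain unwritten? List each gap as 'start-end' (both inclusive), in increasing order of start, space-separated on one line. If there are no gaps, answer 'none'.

Answer: 6-11

Derivation:
Fragment 1: offset=4 len=2
Fragment 2: offset=0 len=4
Fragment 3: offset=12 len=3
Gaps: 6-11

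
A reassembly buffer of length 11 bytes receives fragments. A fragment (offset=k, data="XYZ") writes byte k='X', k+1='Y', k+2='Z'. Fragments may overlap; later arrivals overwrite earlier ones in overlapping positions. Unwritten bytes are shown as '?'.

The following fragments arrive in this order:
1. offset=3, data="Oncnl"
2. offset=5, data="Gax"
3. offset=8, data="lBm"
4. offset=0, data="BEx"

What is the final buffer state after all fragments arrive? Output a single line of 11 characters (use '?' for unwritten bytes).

Fragment 1: offset=3 data="Oncnl" -> buffer=???Oncnl???
Fragment 2: offset=5 data="Gax" -> buffer=???OnGax???
Fragment 3: offset=8 data="lBm" -> buffer=???OnGaxlBm
Fragment 4: offset=0 data="BEx" -> buffer=BExOnGaxlBm

Answer: BExOnGaxlBm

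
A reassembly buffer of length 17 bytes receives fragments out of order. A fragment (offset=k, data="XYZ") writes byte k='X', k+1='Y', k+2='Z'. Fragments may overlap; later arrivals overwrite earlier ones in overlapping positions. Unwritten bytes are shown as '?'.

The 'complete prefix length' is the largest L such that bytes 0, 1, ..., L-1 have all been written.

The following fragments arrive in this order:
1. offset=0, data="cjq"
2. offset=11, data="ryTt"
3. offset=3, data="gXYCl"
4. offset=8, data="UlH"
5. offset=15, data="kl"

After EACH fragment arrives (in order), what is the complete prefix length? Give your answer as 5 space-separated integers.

Answer: 3 3 8 15 17

Derivation:
Fragment 1: offset=0 data="cjq" -> buffer=cjq?????????????? -> prefix_len=3
Fragment 2: offset=11 data="ryTt" -> buffer=cjq????????ryTt?? -> prefix_len=3
Fragment 3: offset=3 data="gXYCl" -> buffer=cjqgXYCl???ryTt?? -> prefix_len=8
Fragment 4: offset=8 data="UlH" -> buffer=cjqgXYClUlHryTt?? -> prefix_len=15
Fragment 5: offset=15 data="kl" -> buffer=cjqgXYClUlHryTtkl -> prefix_len=17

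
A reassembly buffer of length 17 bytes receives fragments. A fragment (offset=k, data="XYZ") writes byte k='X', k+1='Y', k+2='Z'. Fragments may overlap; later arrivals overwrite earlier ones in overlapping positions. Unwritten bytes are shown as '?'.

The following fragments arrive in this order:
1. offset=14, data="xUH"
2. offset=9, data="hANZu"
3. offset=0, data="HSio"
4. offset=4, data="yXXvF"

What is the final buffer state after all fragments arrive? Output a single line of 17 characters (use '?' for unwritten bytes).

Fragment 1: offset=14 data="xUH" -> buffer=??????????????xUH
Fragment 2: offset=9 data="hANZu" -> buffer=?????????hANZuxUH
Fragment 3: offset=0 data="HSio" -> buffer=HSio?????hANZuxUH
Fragment 4: offset=4 data="yXXvF" -> buffer=HSioyXXvFhANZuxUH

Answer: HSioyXXvFhANZuxUH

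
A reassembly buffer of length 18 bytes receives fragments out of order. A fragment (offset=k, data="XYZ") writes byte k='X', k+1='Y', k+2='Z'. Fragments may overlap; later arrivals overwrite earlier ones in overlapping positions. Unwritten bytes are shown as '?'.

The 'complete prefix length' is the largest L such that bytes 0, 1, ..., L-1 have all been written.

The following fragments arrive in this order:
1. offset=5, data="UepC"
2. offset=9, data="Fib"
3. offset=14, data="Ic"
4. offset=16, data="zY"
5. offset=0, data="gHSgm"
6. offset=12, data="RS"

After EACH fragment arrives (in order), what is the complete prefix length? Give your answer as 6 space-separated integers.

Fragment 1: offset=5 data="UepC" -> buffer=?????UepC????????? -> prefix_len=0
Fragment 2: offset=9 data="Fib" -> buffer=?????UepCFib?????? -> prefix_len=0
Fragment 3: offset=14 data="Ic" -> buffer=?????UepCFib??Ic?? -> prefix_len=0
Fragment 4: offset=16 data="zY" -> buffer=?????UepCFib??IczY -> prefix_len=0
Fragment 5: offset=0 data="gHSgm" -> buffer=gHSgmUepCFib??IczY -> prefix_len=12
Fragment 6: offset=12 data="RS" -> buffer=gHSgmUepCFibRSIczY -> prefix_len=18

Answer: 0 0 0 0 12 18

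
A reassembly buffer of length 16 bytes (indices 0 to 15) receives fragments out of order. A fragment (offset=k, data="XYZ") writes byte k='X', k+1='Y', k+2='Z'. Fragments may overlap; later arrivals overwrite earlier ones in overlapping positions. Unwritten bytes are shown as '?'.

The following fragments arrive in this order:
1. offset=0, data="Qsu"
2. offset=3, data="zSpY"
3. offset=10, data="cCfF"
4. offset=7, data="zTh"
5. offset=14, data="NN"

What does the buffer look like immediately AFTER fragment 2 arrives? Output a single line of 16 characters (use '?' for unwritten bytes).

Fragment 1: offset=0 data="Qsu" -> buffer=Qsu?????????????
Fragment 2: offset=3 data="zSpY" -> buffer=QsuzSpY?????????

Answer: QsuzSpY?????????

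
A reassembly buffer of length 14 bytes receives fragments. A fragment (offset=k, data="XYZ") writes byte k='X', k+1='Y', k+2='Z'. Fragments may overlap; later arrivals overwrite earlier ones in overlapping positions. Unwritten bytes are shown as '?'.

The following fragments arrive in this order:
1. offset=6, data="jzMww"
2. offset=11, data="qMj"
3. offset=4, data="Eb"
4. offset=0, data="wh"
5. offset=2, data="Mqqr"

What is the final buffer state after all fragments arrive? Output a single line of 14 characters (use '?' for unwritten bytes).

Fragment 1: offset=6 data="jzMww" -> buffer=??????jzMww???
Fragment 2: offset=11 data="qMj" -> buffer=??????jzMwwqMj
Fragment 3: offset=4 data="Eb" -> buffer=????EbjzMwwqMj
Fragment 4: offset=0 data="wh" -> buffer=wh??EbjzMwwqMj
Fragment 5: offset=2 data="Mqqr" -> buffer=whMqqrjzMwwqMj

Answer: whMqqrjzMwwqMj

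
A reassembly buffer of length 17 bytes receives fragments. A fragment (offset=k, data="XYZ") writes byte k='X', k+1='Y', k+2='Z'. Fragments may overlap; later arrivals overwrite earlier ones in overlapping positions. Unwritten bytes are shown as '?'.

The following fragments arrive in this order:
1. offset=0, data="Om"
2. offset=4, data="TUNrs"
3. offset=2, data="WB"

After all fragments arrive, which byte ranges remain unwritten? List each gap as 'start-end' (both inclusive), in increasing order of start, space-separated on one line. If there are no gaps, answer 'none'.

Answer: 9-16

Derivation:
Fragment 1: offset=0 len=2
Fragment 2: offset=4 len=5
Fragment 3: offset=2 len=2
Gaps: 9-16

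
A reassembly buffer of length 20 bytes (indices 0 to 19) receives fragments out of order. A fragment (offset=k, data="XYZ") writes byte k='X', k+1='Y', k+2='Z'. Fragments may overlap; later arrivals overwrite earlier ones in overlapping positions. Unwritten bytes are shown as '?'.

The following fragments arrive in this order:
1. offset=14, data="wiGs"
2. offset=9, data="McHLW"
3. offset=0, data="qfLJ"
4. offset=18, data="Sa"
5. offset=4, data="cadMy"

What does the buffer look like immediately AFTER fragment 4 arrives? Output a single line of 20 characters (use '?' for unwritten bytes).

Fragment 1: offset=14 data="wiGs" -> buffer=??????????????wiGs??
Fragment 2: offset=9 data="McHLW" -> buffer=?????????McHLWwiGs??
Fragment 3: offset=0 data="qfLJ" -> buffer=qfLJ?????McHLWwiGs??
Fragment 4: offset=18 data="Sa" -> buffer=qfLJ?????McHLWwiGsSa

Answer: qfLJ?????McHLWwiGsSa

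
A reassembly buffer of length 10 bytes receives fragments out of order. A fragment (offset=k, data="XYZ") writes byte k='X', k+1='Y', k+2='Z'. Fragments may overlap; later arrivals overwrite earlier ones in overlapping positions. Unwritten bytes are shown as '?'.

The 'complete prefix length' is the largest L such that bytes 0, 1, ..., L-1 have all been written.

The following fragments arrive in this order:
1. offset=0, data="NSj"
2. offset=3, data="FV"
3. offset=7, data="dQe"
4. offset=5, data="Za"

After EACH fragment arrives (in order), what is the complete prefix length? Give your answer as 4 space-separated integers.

Answer: 3 5 5 10

Derivation:
Fragment 1: offset=0 data="NSj" -> buffer=NSj??????? -> prefix_len=3
Fragment 2: offset=3 data="FV" -> buffer=NSjFV????? -> prefix_len=5
Fragment 3: offset=7 data="dQe" -> buffer=NSjFV??dQe -> prefix_len=5
Fragment 4: offset=5 data="Za" -> buffer=NSjFVZadQe -> prefix_len=10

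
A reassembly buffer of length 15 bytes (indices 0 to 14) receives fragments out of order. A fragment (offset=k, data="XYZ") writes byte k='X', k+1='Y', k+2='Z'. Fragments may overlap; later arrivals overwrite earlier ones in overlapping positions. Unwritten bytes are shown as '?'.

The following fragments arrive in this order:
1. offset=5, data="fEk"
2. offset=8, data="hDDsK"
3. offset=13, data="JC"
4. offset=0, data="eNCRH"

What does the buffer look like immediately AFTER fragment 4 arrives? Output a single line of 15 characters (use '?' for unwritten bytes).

Fragment 1: offset=5 data="fEk" -> buffer=?????fEk???????
Fragment 2: offset=8 data="hDDsK" -> buffer=?????fEkhDDsK??
Fragment 3: offset=13 data="JC" -> buffer=?????fEkhDDsKJC
Fragment 4: offset=0 data="eNCRH" -> buffer=eNCRHfEkhDDsKJC

Answer: eNCRHfEkhDDsKJC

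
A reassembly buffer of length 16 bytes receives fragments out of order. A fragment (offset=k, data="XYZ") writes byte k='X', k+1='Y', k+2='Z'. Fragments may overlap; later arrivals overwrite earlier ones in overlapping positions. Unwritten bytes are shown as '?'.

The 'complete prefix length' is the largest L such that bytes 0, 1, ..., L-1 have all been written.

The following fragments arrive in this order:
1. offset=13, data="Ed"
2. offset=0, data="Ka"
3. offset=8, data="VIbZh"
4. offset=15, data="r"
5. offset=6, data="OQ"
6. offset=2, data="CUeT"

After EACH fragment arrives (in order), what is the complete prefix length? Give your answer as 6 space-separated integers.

Answer: 0 2 2 2 2 16

Derivation:
Fragment 1: offset=13 data="Ed" -> buffer=?????????????Ed? -> prefix_len=0
Fragment 2: offset=0 data="Ka" -> buffer=Ka???????????Ed? -> prefix_len=2
Fragment 3: offset=8 data="VIbZh" -> buffer=Ka??????VIbZhEd? -> prefix_len=2
Fragment 4: offset=15 data="r" -> buffer=Ka??????VIbZhEdr -> prefix_len=2
Fragment 5: offset=6 data="OQ" -> buffer=Ka????OQVIbZhEdr -> prefix_len=2
Fragment 6: offset=2 data="CUeT" -> buffer=KaCUeTOQVIbZhEdr -> prefix_len=16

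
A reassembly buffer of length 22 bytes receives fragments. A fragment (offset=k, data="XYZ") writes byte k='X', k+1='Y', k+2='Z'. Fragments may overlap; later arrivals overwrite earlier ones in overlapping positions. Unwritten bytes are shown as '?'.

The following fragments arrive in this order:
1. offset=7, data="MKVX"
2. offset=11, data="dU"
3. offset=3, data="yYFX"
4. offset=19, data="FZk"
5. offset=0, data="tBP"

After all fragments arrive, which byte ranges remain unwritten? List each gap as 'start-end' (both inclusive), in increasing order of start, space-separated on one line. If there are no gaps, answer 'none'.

Answer: 13-18

Derivation:
Fragment 1: offset=7 len=4
Fragment 2: offset=11 len=2
Fragment 3: offset=3 len=4
Fragment 4: offset=19 len=3
Fragment 5: offset=0 len=3
Gaps: 13-18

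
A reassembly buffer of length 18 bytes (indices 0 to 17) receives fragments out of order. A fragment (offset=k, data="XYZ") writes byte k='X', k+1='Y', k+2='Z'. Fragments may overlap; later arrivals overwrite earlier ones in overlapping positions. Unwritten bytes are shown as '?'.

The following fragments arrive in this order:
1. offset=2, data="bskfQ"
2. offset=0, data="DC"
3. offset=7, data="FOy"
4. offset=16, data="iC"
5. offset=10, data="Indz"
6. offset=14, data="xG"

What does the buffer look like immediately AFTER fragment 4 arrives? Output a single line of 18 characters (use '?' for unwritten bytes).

Fragment 1: offset=2 data="bskfQ" -> buffer=??bskfQ???????????
Fragment 2: offset=0 data="DC" -> buffer=DCbskfQ???????????
Fragment 3: offset=7 data="FOy" -> buffer=DCbskfQFOy????????
Fragment 4: offset=16 data="iC" -> buffer=DCbskfQFOy??????iC

Answer: DCbskfQFOy??????iC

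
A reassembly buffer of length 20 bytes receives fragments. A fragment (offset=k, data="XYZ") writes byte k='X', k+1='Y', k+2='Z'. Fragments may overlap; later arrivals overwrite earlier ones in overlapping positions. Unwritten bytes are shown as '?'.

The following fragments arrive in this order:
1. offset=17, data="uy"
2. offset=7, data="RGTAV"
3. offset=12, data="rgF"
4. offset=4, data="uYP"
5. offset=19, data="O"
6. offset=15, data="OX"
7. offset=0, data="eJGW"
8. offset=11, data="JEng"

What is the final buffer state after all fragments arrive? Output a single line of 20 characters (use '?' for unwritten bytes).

Answer: eJGWuYPRGTAJEngOXuyO

Derivation:
Fragment 1: offset=17 data="uy" -> buffer=?????????????????uy?
Fragment 2: offset=7 data="RGTAV" -> buffer=???????RGTAV?????uy?
Fragment 3: offset=12 data="rgF" -> buffer=???????RGTAVrgF??uy?
Fragment 4: offset=4 data="uYP" -> buffer=????uYPRGTAVrgF??uy?
Fragment 5: offset=19 data="O" -> buffer=????uYPRGTAVrgF??uyO
Fragment 6: offset=15 data="OX" -> buffer=????uYPRGTAVrgFOXuyO
Fragment 7: offset=0 data="eJGW" -> buffer=eJGWuYPRGTAVrgFOXuyO
Fragment 8: offset=11 data="JEng" -> buffer=eJGWuYPRGTAJEngOXuyO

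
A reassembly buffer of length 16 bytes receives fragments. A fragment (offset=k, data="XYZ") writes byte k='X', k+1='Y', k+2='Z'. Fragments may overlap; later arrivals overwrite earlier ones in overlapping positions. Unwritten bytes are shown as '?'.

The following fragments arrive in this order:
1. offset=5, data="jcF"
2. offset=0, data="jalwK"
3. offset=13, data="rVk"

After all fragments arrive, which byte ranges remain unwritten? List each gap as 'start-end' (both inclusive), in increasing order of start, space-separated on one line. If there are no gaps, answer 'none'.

Fragment 1: offset=5 len=3
Fragment 2: offset=0 len=5
Fragment 3: offset=13 len=3
Gaps: 8-12

Answer: 8-12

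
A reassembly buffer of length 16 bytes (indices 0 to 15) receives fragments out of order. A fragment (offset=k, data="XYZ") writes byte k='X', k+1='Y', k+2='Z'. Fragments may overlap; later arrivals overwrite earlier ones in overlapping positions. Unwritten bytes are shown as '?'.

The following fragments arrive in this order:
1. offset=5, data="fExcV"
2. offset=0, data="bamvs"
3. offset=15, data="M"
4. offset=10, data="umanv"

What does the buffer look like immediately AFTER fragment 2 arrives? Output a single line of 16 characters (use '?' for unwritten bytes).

Fragment 1: offset=5 data="fExcV" -> buffer=?????fExcV??????
Fragment 2: offset=0 data="bamvs" -> buffer=bamvsfExcV??????

Answer: bamvsfExcV??????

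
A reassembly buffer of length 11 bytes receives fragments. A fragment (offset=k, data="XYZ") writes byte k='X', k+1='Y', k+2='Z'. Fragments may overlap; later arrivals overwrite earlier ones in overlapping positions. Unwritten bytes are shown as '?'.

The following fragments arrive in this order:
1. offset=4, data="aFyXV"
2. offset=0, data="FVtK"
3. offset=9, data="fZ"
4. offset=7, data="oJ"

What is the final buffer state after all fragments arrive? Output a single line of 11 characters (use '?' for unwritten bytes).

Answer: FVtKaFyoJfZ

Derivation:
Fragment 1: offset=4 data="aFyXV" -> buffer=????aFyXV??
Fragment 2: offset=0 data="FVtK" -> buffer=FVtKaFyXV??
Fragment 3: offset=9 data="fZ" -> buffer=FVtKaFyXVfZ
Fragment 4: offset=7 data="oJ" -> buffer=FVtKaFyoJfZ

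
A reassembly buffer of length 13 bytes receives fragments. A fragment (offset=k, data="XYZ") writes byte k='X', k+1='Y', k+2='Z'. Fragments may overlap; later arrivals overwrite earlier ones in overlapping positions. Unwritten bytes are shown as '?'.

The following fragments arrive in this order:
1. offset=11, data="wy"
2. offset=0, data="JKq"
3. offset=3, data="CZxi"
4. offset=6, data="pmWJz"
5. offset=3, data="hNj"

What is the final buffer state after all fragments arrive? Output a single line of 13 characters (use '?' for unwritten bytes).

Answer: JKqhNjpmWJzwy

Derivation:
Fragment 1: offset=11 data="wy" -> buffer=???????????wy
Fragment 2: offset=0 data="JKq" -> buffer=JKq????????wy
Fragment 3: offset=3 data="CZxi" -> buffer=JKqCZxi????wy
Fragment 4: offset=6 data="pmWJz" -> buffer=JKqCZxpmWJzwy
Fragment 5: offset=3 data="hNj" -> buffer=JKqhNjpmWJzwy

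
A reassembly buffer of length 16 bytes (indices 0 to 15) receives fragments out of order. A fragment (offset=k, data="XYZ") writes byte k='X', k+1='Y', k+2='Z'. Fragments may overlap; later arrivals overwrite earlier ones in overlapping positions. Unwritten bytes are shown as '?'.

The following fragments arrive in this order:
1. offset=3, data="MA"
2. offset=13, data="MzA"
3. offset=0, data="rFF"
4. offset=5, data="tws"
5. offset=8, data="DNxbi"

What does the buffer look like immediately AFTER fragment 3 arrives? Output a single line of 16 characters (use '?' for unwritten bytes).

Fragment 1: offset=3 data="MA" -> buffer=???MA???????????
Fragment 2: offset=13 data="MzA" -> buffer=???MA????????MzA
Fragment 3: offset=0 data="rFF" -> buffer=rFFMA????????MzA

Answer: rFFMA????????MzA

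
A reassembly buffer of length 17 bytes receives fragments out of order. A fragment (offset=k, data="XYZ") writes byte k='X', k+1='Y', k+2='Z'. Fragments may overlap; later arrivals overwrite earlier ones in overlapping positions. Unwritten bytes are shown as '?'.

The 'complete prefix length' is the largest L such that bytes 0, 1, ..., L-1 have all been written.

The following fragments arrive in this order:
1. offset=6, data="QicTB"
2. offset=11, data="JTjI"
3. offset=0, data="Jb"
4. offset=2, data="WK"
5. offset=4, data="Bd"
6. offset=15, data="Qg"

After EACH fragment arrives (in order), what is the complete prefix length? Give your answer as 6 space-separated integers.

Fragment 1: offset=6 data="QicTB" -> buffer=??????QicTB?????? -> prefix_len=0
Fragment 2: offset=11 data="JTjI" -> buffer=??????QicTBJTjI?? -> prefix_len=0
Fragment 3: offset=0 data="Jb" -> buffer=Jb????QicTBJTjI?? -> prefix_len=2
Fragment 4: offset=2 data="WK" -> buffer=JbWK??QicTBJTjI?? -> prefix_len=4
Fragment 5: offset=4 data="Bd" -> buffer=JbWKBdQicTBJTjI?? -> prefix_len=15
Fragment 6: offset=15 data="Qg" -> buffer=JbWKBdQicTBJTjIQg -> prefix_len=17

Answer: 0 0 2 4 15 17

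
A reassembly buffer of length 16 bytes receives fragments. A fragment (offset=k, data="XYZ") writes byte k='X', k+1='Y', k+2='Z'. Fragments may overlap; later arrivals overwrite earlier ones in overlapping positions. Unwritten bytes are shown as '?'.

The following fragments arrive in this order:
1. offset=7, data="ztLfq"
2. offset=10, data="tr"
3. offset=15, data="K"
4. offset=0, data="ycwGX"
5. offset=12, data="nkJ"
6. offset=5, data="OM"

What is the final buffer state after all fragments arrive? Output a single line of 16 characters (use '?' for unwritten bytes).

Fragment 1: offset=7 data="ztLfq" -> buffer=???????ztLfq????
Fragment 2: offset=10 data="tr" -> buffer=???????ztLtr????
Fragment 3: offset=15 data="K" -> buffer=???????ztLtr???K
Fragment 4: offset=0 data="ycwGX" -> buffer=ycwGX??ztLtr???K
Fragment 5: offset=12 data="nkJ" -> buffer=ycwGX??ztLtrnkJK
Fragment 6: offset=5 data="OM" -> buffer=ycwGXOMztLtrnkJK

Answer: ycwGXOMztLtrnkJK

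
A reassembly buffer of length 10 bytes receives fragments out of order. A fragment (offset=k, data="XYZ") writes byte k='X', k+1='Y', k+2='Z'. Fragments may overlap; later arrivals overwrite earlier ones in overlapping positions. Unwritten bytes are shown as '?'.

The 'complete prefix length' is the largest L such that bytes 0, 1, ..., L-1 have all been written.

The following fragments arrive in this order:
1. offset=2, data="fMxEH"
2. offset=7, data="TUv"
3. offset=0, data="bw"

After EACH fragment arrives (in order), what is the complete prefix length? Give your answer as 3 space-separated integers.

Fragment 1: offset=2 data="fMxEH" -> buffer=??fMxEH??? -> prefix_len=0
Fragment 2: offset=7 data="TUv" -> buffer=??fMxEHTUv -> prefix_len=0
Fragment 3: offset=0 data="bw" -> buffer=bwfMxEHTUv -> prefix_len=10

Answer: 0 0 10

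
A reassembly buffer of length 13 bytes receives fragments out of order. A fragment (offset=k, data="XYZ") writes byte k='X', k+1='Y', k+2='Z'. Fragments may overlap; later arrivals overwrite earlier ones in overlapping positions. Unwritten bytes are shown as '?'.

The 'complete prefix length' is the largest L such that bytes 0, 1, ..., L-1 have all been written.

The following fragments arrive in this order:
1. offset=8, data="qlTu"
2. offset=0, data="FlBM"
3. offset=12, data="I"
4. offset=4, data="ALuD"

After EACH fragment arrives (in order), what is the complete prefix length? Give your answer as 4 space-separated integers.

Fragment 1: offset=8 data="qlTu" -> buffer=????????qlTu? -> prefix_len=0
Fragment 2: offset=0 data="FlBM" -> buffer=FlBM????qlTu? -> prefix_len=4
Fragment 3: offset=12 data="I" -> buffer=FlBM????qlTuI -> prefix_len=4
Fragment 4: offset=4 data="ALuD" -> buffer=FlBMALuDqlTuI -> prefix_len=13

Answer: 0 4 4 13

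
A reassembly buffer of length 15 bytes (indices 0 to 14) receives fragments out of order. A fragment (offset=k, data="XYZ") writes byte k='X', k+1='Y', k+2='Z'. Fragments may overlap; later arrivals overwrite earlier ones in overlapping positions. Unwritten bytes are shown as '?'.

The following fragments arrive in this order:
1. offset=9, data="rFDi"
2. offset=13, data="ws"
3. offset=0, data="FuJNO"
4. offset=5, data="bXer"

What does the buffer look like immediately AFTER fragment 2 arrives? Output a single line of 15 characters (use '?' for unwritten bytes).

Fragment 1: offset=9 data="rFDi" -> buffer=?????????rFDi??
Fragment 2: offset=13 data="ws" -> buffer=?????????rFDiws

Answer: ?????????rFDiws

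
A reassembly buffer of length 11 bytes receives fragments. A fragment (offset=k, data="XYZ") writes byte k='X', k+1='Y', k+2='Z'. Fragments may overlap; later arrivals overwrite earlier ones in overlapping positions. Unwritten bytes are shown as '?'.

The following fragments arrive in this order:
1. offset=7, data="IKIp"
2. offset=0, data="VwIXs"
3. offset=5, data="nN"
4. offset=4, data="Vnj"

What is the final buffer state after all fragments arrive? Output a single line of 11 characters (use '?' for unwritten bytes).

Fragment 1: offset=7 data="IKIp" -> buffer=???????IKIp
Fragment 2: offset=0 data="VwIXs" -> buffer=VwIXs??IKIp
Fragment 3: offset=5 data="nN" -> buffer=VwIXsnNIKIp
Fragment 4: offset=4 data="Vnj" -> buffer=VwIXVnjIKIp

Answer: VwIXVnjIKIp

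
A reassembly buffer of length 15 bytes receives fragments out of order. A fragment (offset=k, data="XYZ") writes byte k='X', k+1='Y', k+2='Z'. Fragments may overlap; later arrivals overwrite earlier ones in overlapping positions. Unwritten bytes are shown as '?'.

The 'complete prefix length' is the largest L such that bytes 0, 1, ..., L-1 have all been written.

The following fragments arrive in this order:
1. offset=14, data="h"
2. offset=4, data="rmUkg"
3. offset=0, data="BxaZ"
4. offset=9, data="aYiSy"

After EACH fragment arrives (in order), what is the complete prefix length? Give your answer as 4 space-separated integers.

Answer: 0 0 9 15

Derivation:
Fragment 1: offset=14 data="h" -> buffer=??????????????h -> prefix_len=0
Fragment 2: offset=4 data="rmUkg" -> buffer=????rmUkg?????h -> prefix_len=0
Fragment 3: offset=0 data="BxaZ" -> buffer=BxaZrmUkg?????h -> prefix_len=9
Fragment 4: offset=9 data="aYiSy" -> buffer=BxaZrmUkgaYiSyh -> prefix_len=15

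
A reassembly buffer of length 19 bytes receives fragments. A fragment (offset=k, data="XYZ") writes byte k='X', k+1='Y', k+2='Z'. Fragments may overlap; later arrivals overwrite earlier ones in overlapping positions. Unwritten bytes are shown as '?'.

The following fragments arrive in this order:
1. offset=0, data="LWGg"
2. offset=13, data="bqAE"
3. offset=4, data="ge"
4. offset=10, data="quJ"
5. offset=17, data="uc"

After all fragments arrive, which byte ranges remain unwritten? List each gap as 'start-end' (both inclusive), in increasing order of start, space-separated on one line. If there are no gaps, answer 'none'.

Answer: 6-9

Derivation:
Fragment 1: offset=0 len=4
Fragment 2: offset=13 len=4
Fragment 3: offset=4 len=2
Fragment 4: offset=10 len=3
Fragment 5: offset=17 len=2
Gaps: 6-9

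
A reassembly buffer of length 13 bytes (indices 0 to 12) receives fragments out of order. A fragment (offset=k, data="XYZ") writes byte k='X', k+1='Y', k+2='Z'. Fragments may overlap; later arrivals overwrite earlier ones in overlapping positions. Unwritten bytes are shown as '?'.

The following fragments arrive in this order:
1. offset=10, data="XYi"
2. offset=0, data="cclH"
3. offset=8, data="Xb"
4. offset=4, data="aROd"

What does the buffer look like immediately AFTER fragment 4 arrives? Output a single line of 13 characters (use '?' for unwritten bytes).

Answer: cclHaROdXbXYi

Derivation:
Fragment 1: offset=10 data="XYi" -> buffer=??????????XYi
Fragment 2: offset=0 data="cclH" -> buffer=cclH??????XYi
Fragment 3: offset=8 data="Xb" -> buffer=cclH????XbXYi
Fragment 4: offset=4 data="aROd" -> buffer=cclHaROdXbXYi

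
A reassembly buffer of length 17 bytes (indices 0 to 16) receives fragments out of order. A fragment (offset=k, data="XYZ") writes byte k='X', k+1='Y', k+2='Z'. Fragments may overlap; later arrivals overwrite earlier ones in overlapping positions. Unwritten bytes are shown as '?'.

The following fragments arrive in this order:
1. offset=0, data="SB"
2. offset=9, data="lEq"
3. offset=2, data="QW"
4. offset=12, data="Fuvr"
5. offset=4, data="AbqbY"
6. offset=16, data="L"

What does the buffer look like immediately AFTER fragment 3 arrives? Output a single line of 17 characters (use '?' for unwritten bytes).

Fragment 1: offset=0 data="SB" -> buffer=SB???????????????
Fragment 2: offset=9 data="lEq" -> buffer=SB???????lEq?????
Fragment 3: offset=2 data="QW" -> buffer=SBQW?????lEq?????

Answer: SBQW?????lEq?????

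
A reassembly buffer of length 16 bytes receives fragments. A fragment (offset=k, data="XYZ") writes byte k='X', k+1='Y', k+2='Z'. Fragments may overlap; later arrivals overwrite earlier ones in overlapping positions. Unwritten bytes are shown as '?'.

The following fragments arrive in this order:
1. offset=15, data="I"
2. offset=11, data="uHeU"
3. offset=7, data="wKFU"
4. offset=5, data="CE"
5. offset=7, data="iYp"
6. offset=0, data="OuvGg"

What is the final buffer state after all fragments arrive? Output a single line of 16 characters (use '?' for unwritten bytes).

Fragment 1: offset=15 data="I" -> buffer=???????????????I
Fragment 2: offset=11 data="uHeU" -> buffer=???????????uHeUI
Fragment 3: offset=7 data="wKFU" -> buffer=???????wKFUuHeUI
Fragment 4: offset=5 data="CE" -> buffer=?????CEwKFUuHeUI
Fragment 5: offset=7 data="iYp" -> buffer=?????CEiYpUuHeUI
Fragment 6: offset=0 data="OuvGg" -> buffer=OuvGgCEiYpUuHeUI

Answer: OuvGgCEiYpUuHeUI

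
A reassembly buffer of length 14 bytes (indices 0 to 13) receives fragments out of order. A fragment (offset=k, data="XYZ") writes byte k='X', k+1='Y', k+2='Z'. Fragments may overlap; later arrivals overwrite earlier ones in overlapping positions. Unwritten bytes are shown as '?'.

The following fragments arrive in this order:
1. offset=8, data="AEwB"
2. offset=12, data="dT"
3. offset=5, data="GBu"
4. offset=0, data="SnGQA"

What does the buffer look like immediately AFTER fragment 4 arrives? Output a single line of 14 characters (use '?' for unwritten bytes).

Answer: SnGQAGBuAEwBdT

Derivation:
Fragment 1: offset=8 data="AEwB" -> buffer=????????AEwB??
Fragment 2: offset=12 data="dT" -> buffer=????????AEwBdT
Fragment 3: offset=5 data="GBu" -> buffer=?????GBuAEwBdT
Fragment 4: offset=0 data="SnGQA" -> buffer=SnGQAGBuAEwBdT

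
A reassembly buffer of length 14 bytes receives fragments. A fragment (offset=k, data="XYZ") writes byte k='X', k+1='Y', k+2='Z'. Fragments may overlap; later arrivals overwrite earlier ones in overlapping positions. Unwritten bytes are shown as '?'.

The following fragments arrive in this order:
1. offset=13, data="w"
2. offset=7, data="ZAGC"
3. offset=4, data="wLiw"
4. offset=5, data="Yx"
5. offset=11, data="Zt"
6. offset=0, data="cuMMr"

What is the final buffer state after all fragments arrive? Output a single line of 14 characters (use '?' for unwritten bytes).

Answer: cuMMrYxwAGCZtw

Derivation:
Fragment 1: offset=13 data="w" -> buffer=?????????????w
Fragment 2: offset=7 data="ZAGC" -> buffer=???????ZAGC??w
Fragment 3: offset=4 data="wLiw" -> buffer=????wLiwAGC??w
Fragment 4: offset=5 data="Yx" -> buffer=????wYxwAGC??w
Fragment 5: offset=11 data="Zt" -> buffer=????wYxwAGCZtw
Fragment 6: offset=0 data="cuMMr" -> buffer=cuMMrYxwAGCZtw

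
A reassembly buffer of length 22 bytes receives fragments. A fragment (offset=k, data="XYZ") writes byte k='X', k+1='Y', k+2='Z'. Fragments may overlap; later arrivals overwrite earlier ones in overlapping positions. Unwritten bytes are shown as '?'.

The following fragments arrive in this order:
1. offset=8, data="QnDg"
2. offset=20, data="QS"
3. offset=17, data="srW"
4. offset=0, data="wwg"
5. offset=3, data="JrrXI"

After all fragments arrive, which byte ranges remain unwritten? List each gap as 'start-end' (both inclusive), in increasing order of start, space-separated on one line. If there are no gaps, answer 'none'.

Fragment 1: offset=8 len=4
Fragment 2: offset=20 len=2
Fragment 3: offset=17 len=3
Fragment 4: offset=0 len=3
Fragment 5: offset=3 len=5
Gaps: 12-16

Answer: 12-16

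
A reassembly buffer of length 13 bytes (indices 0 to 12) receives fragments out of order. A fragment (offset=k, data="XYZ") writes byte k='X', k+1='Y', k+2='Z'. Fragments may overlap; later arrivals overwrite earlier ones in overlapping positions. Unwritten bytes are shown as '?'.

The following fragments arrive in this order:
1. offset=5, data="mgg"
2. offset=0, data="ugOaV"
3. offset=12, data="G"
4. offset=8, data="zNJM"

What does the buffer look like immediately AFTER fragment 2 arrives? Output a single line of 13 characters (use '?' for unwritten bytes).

Answer: ugOaVmgg?????

Derivation:
Fragment 1: offset=5 data="mgg" -> buffer=?????mgg?????
Fragment 2: offset=0 data="ugOaV" -> buffer=ugOaVmgg?????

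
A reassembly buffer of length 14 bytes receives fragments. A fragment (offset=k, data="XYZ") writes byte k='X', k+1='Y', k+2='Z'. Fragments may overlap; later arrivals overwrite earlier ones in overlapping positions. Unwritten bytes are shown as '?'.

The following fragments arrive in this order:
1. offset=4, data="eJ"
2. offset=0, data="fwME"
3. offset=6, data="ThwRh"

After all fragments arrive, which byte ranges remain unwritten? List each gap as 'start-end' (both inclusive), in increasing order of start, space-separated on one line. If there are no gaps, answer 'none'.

Answer: 11-13

Derivation:
Fragment 1: offset=4 len=2
Fragment 2: offset=0 len=4
Fragment 3: offset=6 len=5
Gaps: 11-13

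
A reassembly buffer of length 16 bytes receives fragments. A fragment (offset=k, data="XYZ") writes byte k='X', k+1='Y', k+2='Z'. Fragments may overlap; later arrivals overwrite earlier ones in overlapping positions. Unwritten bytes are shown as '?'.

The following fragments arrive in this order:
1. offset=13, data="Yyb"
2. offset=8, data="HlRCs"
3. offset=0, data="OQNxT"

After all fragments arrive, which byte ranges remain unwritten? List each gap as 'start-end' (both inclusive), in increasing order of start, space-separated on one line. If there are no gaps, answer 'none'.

Fragment 1: offset=13 len=3
Fragment 2: offset=8 len=5
Fragment 3: offset=0 len=5
Gaps: 5-7

Answer: 5-7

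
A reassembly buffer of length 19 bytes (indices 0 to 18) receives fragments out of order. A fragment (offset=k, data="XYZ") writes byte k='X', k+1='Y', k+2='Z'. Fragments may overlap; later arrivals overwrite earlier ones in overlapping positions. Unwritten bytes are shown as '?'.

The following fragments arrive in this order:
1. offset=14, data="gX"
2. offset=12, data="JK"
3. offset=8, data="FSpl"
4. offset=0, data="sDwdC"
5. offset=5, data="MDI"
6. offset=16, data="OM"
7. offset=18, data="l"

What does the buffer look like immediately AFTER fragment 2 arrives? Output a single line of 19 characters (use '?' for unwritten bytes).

Fragment 1: offset=14 data="gX" -> buffer=??????????????gX???
Fragment 2: offset=12 data="JK" -> buffer=????????????JKgX???

Answer: ????????????JKgX???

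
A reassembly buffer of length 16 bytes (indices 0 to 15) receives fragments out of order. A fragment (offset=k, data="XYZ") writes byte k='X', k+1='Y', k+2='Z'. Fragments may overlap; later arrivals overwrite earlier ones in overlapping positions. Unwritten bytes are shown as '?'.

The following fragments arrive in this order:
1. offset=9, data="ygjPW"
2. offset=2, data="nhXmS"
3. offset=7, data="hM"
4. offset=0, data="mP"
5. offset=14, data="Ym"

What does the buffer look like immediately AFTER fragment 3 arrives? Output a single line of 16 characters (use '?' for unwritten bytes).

Answer: ??nhXmShMygjPW??

Derivation:
Fragment 1: offset=9 data="ygjPW" -> buffer=?????????ygjPW??
Fragment 2: offset=2 data="nhXmS" -> buffer=??nhXmS??ygjPW??
Fragment 3: offset=7 data="hM" -> buffer=??nhXmShMygjPW??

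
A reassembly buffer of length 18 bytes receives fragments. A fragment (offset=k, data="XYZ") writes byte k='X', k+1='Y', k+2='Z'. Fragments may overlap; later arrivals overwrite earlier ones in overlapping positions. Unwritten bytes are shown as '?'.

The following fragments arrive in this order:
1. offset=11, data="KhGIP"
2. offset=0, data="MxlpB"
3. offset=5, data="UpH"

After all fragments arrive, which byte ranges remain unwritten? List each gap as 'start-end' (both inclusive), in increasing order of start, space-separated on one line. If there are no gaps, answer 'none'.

Fragment 1: offset=11 len=5
Fragment 2: offset=0 len=5
Fragment 3: offset=5 len=3
Gaps: 8-10 16-17

Answer: 8-10 16-17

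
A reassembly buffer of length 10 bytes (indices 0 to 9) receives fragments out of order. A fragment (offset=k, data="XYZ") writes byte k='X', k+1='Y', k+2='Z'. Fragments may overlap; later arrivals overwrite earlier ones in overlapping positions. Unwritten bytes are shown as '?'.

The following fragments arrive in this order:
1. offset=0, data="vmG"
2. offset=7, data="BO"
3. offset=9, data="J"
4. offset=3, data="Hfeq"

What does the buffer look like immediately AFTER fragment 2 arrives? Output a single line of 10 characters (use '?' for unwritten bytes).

Answer: vmG????BO?

Derivation:
Fragment 1: offset=0 data="vmG" -> buffer=vmG???????
Fragment 2: offset=7 data="BO" -> buffer=vmG????BO?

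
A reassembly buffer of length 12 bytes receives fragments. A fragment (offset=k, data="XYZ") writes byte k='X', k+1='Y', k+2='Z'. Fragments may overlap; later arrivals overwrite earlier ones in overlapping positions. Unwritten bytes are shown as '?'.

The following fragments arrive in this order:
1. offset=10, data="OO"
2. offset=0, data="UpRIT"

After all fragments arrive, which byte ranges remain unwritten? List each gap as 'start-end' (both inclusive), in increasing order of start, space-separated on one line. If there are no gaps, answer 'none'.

Answer: 5-9

Derivation:
Fragment 1: offset=10 len=2
Fragment 2: offset=0 len=5
Gaps: 5-9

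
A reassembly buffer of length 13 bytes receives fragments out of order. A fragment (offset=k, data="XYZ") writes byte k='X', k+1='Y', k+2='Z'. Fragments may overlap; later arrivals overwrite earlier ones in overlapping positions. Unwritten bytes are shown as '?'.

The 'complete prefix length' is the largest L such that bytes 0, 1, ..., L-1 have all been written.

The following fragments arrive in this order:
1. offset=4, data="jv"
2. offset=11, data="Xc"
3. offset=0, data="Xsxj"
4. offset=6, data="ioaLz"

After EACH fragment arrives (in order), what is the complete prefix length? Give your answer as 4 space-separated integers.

Fragment 1: offset=4 data="jv" -> buffer=????jv??????? -> prefix_len=0
Fragment 2: offset=11 data="Xc" -> buffer=????jv?????Xc -> prefix_len=0
Fragment 3: offset=0 data="Xsxj" -> buffer=Xsxjjv?????Xc -> prefix_len=6
Fragment 4: offset=6 data="ioaLz" -> buffer=XsxjjvioaLzXc -> prefix_len=13

Answer: 0 0 6 13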